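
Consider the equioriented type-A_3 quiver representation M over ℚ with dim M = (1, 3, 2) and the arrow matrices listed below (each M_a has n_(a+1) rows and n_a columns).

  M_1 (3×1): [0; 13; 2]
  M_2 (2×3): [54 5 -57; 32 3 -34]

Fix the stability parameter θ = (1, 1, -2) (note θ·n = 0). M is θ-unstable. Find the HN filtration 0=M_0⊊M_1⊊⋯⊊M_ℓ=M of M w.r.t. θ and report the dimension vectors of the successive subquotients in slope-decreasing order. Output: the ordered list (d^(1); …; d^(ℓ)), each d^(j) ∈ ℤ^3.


Barcode: M ≅ I[1,3], I[2,2], I[2,3]. HN layers by μ_θ (3 steps, strictly decreasing):
  μ^(1)=1; μ^(2)=0; μ^(3)=-1/2

((0, 1, 0); (1, 1, 1); (0, 1, 1))


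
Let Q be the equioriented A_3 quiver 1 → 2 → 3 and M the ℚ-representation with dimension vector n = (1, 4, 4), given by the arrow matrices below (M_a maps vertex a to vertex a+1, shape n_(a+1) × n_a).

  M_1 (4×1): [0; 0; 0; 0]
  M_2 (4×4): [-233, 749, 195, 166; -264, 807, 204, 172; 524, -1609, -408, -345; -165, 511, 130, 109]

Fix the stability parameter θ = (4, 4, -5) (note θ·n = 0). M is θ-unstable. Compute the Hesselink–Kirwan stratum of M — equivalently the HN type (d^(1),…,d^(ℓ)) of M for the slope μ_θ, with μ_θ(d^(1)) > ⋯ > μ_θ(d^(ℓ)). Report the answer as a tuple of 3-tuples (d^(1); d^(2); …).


Barcode: M ≅ I[1,1], I[2,3]^4. HN layers by μ_θ (2 steps, strictly decreasing):
  μ^(1)=4; μ^(2)=-1/2

((1, 0, 0); (0, 4, 4))


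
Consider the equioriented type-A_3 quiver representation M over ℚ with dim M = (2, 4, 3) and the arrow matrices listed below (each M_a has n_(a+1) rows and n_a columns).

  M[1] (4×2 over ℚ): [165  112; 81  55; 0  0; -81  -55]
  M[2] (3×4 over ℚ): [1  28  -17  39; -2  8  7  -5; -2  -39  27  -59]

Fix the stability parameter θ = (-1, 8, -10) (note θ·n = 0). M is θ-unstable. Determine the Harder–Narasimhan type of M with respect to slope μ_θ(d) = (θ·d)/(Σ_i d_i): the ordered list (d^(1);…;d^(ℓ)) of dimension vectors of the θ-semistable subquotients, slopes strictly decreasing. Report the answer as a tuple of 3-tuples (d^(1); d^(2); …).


Interval decomposition of M: I[1,3]^2, I[2,2], I[2,3].
HN type (ℓ=2): μ^(1)=8; μ^(2)=-1

((0, 1, 0); (2, 3, 3))


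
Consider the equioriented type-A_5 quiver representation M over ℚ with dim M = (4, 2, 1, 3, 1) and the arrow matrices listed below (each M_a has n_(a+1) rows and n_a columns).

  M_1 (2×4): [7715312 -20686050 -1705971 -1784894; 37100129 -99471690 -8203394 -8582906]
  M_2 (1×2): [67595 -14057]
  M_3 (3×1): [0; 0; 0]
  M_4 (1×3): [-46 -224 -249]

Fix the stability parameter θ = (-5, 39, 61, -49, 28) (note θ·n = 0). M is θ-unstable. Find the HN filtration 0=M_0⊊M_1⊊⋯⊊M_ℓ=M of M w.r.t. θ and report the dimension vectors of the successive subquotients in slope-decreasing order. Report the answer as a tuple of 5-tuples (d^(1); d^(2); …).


Via rank(M_{q-1}∘⋯∘M_p): M ≅ I[1,1]^2, I[1,2], I[1,3], I[4,4]^2, I[4,5].
μ_θ-semistable layers: μ^(1)=61; μ^(2)=39; μ^(3)=28; μ^(4)=-5; μ^(5)=-49

((0, 0, 1, 0, 0); (0, 2, 0, 0, 0); (0, 0, 0, 0, 1); (4, 0, 0, 0, 0); (0, 0, 0, 3, 0))


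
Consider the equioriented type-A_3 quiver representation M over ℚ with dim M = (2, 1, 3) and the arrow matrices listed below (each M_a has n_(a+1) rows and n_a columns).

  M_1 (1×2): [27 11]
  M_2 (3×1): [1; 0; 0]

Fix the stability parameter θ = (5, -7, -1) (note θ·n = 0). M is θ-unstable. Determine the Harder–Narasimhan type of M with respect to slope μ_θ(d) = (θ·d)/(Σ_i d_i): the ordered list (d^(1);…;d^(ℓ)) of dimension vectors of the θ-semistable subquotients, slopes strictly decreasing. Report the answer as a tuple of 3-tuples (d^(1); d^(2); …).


Via rank(M_{q-1}∘⋯∘M_p): M ≅ I[1,1], I[1,3], I[3,3]^2.
μ_θ-semistable layers: μ^(1)=5; μ^(2)=-1

((1, 0, 0); (1, 1, 3))


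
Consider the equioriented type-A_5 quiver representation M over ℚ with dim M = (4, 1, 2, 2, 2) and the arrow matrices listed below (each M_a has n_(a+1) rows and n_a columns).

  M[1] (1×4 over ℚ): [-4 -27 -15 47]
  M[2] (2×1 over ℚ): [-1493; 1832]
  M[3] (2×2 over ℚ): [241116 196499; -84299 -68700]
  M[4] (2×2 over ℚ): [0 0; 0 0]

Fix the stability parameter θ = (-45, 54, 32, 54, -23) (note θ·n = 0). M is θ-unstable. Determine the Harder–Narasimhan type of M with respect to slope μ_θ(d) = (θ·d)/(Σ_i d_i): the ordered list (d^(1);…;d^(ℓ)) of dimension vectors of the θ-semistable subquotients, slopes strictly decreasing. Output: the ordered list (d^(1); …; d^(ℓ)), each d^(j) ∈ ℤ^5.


Via rank(M_{q-1}∘⋯∘M_p): M ≅ I[1,1]^3, I[1,4], I[3,4], I[5,5]^2.
μ_θ-semistable layers: μ^(1)=54; μ^(2)=43; μ^(3)=32; μ^(4)=-23; μ^(5)=-45

((0, 0, 0, 2, 0); (0, 1, 1, 0, 0); (0, 0, 1, 0, 0); (0, 0, 0, 0, 2); (4, 0, 0, 0, 0))


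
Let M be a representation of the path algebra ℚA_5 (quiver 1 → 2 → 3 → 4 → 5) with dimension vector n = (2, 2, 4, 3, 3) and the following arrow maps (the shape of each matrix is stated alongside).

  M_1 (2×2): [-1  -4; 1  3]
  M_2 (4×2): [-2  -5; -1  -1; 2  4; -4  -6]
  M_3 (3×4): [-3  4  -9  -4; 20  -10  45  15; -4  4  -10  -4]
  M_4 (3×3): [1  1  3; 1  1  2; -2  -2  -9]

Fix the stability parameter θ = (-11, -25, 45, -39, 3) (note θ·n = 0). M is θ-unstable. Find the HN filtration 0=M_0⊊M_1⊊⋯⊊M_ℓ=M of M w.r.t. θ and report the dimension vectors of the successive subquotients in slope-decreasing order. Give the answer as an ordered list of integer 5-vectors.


Via rank(M_{q-1}∘⋯∘M_p): M ≅ I[1,3], I[1,5], I[3,4], I[3,5], I[5,5].
μ_θ-semistable layers: μ^(1)=45; μ^(2)=3; μ^(3)=-18

((0, 0, 1, 0, 0); (0, 0, 3, 3, 3); (2, 2, 0, 0, 0))


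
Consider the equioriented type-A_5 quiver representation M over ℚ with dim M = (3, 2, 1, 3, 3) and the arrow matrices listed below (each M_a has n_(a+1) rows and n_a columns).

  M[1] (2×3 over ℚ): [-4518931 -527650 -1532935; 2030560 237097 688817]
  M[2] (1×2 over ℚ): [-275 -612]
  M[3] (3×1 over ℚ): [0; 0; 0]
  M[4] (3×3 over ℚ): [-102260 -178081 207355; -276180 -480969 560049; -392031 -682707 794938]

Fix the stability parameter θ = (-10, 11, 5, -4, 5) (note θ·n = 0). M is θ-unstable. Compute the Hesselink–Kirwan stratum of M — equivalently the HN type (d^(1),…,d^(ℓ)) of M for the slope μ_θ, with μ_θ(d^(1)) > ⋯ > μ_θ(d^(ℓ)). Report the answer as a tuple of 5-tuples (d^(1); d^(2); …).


Via rank(M_{q-1}∘⋯∘M_p): M ≅ I[1,1], I[1,2], I[1,3], I[4,5]^3.
μ_θ-semistable layers: μ^(1)=11; μ^(2)=8; μ^(3)=5; μ^(4)=-4; μ^(5)=-10

((0, 1, 0, 0, 0); (0, 1, 1, 0, 0); (0, 0, 0, 0, 3); (0, 0, 0, 3, 0); (3, 0, 0, 0, 0))


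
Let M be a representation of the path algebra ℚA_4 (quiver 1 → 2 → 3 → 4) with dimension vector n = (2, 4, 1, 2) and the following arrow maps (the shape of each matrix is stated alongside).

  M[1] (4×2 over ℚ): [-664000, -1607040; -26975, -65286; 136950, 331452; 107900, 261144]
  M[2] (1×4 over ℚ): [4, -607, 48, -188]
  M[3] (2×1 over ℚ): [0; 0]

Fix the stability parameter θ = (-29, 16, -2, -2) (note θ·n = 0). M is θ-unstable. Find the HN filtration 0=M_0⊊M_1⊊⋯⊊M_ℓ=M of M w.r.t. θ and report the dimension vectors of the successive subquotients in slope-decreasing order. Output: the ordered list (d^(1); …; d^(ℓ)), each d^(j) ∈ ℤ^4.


Barcode: M ≅ I[1,1], I[1,3], I[2,2]^3, I[4,4]^2. HN layers by μ_θ (4 steps, strictly decreasing):
  μ^(1)=16; μ^(2)=7; μ^(3)=-2; μ^(4)=-29

((0, 3, 0, 0); (0, 1, 1, 0); (0, 0, 0, 2); (2, 0, 0, 0))


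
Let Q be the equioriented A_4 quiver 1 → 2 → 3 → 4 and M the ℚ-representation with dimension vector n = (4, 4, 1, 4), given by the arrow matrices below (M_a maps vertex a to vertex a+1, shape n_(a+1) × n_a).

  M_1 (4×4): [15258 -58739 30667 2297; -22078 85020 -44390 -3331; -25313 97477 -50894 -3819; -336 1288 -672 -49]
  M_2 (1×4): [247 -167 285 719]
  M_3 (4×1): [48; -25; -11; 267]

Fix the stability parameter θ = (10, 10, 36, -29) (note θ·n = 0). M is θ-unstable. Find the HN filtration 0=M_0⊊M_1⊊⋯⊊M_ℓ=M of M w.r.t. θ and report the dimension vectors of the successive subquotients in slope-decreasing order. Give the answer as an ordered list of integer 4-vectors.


Barcode: M ≅ I[1,1], I[1,2]^2, I[1,4], I[2,2], I[4,4]^3. HN layers by μ_θ (3 steps, strictly decreasing):
  μ^(1)=10; μ^(2)=27/4; μ^(3)=-29

((3, 3, 0, 0); (1, 1, 1, 1); (0, 0, 0, 3))


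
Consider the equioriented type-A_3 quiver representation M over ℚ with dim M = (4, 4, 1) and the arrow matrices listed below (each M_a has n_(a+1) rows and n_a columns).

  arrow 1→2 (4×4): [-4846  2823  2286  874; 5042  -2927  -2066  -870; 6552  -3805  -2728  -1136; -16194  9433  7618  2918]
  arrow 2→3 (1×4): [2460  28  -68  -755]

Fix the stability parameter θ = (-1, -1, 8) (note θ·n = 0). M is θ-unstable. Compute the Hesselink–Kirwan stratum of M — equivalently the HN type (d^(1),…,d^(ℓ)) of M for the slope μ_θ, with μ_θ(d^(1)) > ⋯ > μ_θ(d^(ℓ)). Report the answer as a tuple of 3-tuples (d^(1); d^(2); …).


Via rank(M_{q-1}∘⋯∘M_p): M ≅ I[1,1]^2, I[1,2], I[1,3], I[2,2]^2.
μ_θ-semistable layers: μ^(1)=8; μ^(2)=-1

((0, 0, 1); (4, 4, 0))


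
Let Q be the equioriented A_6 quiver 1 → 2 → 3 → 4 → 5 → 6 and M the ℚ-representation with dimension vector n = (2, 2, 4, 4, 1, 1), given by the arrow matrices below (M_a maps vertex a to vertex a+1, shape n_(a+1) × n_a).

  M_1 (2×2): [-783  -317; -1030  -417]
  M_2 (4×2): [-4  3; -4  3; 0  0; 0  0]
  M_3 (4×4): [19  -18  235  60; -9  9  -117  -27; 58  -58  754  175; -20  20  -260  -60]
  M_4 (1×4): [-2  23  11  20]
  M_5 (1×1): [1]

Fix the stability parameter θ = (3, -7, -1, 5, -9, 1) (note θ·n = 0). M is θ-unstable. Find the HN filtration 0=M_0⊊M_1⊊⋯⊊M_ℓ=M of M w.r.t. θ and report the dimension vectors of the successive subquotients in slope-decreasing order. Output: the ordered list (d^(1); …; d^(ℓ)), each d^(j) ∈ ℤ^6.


Barcode: M ≅ I[1,2], I[1,6], I[3,3], I[3,4]^2, I[4,4]. HN layers by μ_θ (5 steps, strictly decreasing):
  μ^(1)=5; μ^(2)=1; μ^(3)=-1; μ^(4)=-5/3; μ^(5)=-2

((0, 0, 0, 3, 0, 0); (0, 0, 0, 0, 0, 1); (0, 0, 3, 0, 0, 0); (0, 0, 1, 1, 1, 0); (2, 2, 0, 0, 0, 0))


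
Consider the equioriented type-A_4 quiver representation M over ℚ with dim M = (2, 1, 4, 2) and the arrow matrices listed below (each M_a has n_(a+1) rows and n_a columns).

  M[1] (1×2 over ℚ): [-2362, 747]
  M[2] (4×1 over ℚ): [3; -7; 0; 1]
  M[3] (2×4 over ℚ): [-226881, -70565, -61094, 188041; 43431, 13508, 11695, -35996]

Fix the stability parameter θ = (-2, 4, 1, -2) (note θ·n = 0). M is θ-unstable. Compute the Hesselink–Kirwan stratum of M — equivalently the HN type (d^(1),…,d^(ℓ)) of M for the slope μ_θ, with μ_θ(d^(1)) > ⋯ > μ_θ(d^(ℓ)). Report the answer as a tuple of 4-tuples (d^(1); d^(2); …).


Barcode: M ≅ I[1,1], I[1,4], I[3,3]^2, I[3,4]. HN layers by μ_θ (3 steps, strictly decreasing):
  μ^(1)=1; μ^(2)=-1/2; μ^(3)=-2

((0, 1, 3, 1); (0, 0, 1, 1); (2, 0, 0, 0))


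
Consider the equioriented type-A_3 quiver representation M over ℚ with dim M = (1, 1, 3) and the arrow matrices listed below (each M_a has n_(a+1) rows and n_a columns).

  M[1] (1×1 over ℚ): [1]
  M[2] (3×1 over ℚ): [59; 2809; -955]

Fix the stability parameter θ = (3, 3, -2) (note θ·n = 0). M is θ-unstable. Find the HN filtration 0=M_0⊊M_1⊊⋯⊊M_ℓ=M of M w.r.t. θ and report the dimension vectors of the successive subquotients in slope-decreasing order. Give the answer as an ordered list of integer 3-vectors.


Barcode: M ≅ I[1,3], I[3,3]^2. HN layers by μ_θ (2 steps, strictly decreasing):
  μ^(1)=4/3; μ^(2)=-2

((1, 1, 1); (0, 0, 2))


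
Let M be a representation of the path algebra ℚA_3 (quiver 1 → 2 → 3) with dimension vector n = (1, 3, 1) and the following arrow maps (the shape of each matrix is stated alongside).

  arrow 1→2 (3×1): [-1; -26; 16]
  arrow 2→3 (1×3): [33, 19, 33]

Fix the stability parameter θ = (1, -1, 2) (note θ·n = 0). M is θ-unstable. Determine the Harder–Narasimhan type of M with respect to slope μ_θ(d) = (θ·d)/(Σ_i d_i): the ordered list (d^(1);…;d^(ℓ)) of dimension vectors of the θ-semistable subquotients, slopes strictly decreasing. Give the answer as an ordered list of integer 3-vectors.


Barcode: M ≅ I[1,3], I[2,2]^2. HN layers by μ_θ (3 steps, strictly decreasing):
  μ^(1)=2; μ^(2)=0; μ^(3)=-1

((0, 0, 1); (1, 1, 0); (0, 2, 0))


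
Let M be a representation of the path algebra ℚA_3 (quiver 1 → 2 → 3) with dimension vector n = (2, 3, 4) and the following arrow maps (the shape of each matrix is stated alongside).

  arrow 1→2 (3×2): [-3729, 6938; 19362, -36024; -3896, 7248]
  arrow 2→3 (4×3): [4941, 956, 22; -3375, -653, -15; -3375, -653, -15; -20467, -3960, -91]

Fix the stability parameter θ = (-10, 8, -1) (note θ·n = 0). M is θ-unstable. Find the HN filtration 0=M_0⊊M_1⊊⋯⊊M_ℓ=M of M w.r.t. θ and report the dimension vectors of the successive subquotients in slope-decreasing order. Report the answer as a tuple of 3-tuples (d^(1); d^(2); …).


Interval decomposition of M: I[1,3]^2, I[2,3], I[3,3].
HN type (ℓ=3): μ^(1)=7/2; μ^(2)=-1; μ^(3)=-10

((0, 3, 3); (0, 0, 1); (2, 0, 0))


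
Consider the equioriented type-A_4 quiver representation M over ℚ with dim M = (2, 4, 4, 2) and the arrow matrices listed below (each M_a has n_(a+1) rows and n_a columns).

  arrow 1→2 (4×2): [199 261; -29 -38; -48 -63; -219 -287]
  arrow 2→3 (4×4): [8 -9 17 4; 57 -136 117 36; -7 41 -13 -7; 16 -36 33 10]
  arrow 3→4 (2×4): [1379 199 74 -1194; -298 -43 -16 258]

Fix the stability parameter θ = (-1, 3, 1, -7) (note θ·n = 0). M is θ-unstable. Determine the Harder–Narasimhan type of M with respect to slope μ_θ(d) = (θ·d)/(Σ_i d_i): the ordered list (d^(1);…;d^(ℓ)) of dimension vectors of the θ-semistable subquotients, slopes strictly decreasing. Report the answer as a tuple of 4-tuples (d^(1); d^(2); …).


Interval decomposition of M: I[1,4]^2, I[2,3]^2.
HN type (ℓ=2): μ^(1)=2; μ^(2)=-1

((0, 2, 2, 0); (2, 2, 2, 2))


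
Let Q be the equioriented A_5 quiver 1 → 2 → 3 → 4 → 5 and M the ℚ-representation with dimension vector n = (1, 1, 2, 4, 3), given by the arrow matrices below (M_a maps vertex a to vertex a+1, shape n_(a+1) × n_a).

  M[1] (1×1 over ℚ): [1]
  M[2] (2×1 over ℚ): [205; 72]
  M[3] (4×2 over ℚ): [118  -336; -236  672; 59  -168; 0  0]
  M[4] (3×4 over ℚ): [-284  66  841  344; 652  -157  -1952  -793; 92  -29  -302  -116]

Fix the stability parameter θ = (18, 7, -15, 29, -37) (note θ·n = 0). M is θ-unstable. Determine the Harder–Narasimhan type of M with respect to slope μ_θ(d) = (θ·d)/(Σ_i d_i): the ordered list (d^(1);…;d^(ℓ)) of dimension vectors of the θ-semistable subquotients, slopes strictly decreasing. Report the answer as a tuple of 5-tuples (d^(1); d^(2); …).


Barcode: M ≅ I[1,5], I[3,3], I[4,4], I[4,5]^2. HN layers by μ_θ (4 steps, strictly decreasing):
  μ^(1)=29; μ^(2)=2/5; μ^(3)=-4; μ^(4)=-15

((0, 0, 0, 1, 0); (1, 1, 1, 1, 1); (0, 0, 0, 2, 2); (0, 0, 1, 0, 0))


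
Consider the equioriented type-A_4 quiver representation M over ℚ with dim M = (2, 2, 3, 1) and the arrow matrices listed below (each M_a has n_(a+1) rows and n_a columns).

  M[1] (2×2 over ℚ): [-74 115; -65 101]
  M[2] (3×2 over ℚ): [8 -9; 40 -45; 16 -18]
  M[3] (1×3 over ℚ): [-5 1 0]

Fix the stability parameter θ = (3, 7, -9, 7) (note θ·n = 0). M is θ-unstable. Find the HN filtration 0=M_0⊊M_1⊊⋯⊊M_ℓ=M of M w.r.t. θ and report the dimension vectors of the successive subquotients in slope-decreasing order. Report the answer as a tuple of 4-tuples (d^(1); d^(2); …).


Barcode: M ≅ I[1,2], I[1,3], I[3,3], I[3,4]. HN layers by μ_θ (4 steps, strictly decreasing):
  μ^(1)=7; μ^(2)=3; μ^(3)=1/3; μ^(4)=-9

((0, 1, 0, 1); (1, 0, 0, 0); (1, 1, 1, 0); (0, 0, 2, 0))


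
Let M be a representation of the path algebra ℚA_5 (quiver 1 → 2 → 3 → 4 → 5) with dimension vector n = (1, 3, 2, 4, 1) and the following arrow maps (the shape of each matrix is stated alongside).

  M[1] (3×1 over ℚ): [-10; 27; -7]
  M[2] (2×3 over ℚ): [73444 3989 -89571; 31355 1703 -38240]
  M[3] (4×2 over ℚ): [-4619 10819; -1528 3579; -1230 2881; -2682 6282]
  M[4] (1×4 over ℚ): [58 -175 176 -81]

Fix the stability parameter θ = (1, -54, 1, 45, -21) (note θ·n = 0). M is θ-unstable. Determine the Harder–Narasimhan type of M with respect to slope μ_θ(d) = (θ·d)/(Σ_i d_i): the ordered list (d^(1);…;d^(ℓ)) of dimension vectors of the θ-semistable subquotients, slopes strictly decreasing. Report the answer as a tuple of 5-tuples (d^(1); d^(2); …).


Barcode: M ≅ I[1,5], I[2,2], I[2,4], I[4,4]^2. HN layers by μ_θ (5 steps, strictly decreasing):
  μ^(1)=45; μ^(2)=12; μ^(3)=1; μ^(4)=-53/2; μ^(5)=-54

((0, 0, 0, 3, 0); (0, 0, 0, 1, 1); (0, 0, 2, 0, 0); (1, 1, 0, 0, 0); (0, 2, 0, 0, 0))


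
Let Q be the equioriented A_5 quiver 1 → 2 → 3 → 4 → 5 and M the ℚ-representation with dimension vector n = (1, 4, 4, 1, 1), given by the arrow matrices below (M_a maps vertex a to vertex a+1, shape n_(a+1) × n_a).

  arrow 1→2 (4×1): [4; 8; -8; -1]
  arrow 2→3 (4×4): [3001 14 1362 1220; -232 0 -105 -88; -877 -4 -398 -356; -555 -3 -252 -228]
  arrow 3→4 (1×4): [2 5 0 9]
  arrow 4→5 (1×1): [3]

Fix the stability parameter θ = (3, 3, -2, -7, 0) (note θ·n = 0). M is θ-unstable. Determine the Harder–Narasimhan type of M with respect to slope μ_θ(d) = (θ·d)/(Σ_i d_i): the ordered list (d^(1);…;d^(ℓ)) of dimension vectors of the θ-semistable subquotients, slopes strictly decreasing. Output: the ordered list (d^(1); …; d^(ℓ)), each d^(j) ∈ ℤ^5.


Via rank(M_{q-1}∘⋯∘M_p): M ≅ I[1,2], I[2,3]^2, I[2,5], I[3,3].
μ_θ-semistable layers: μ^(1)=3; μ^(2)=1/2; μ^(3)=0; μ^(4)=-2

((1, 1, 0, 0, 0); (0, 2, 2, 0, 0); (0, 0, 0, 0, 1); (0, 1, 2, 1, 0))


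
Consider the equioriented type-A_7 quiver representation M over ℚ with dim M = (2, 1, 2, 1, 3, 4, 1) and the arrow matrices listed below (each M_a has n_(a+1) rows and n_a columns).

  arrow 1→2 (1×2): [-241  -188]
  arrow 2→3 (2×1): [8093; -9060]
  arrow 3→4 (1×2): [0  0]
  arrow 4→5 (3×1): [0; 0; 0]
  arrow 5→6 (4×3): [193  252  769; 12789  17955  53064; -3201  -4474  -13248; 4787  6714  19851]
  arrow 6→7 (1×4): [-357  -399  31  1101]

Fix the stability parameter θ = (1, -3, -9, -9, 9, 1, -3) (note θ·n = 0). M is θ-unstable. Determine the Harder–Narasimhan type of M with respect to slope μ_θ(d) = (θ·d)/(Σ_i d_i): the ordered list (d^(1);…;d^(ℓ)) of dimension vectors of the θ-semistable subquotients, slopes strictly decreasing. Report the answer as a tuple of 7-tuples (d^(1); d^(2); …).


Via rank(M_{q-1}∘⋯∘M_p): M ≅ I[1,1], I[1,3], I[3,3], I[4,4], I[5,6]^2, I[5,7], I[6,6].
μ_θ-semistable layers: μ^(1)=5; μ^(2)=7/3; μ^(3)=1; μ^(4)=-11/3; μ^(5)=-9

((0, 0, 0, 0, 2, 2, 0); (0, 0, 0, 0, 1, 1, 1); (1, 0, 0, 0, 0, 1, 0); (1, 1, 1, 0, 0, 0, 0); (0, 0, 1, 1, 0, 0, 0))


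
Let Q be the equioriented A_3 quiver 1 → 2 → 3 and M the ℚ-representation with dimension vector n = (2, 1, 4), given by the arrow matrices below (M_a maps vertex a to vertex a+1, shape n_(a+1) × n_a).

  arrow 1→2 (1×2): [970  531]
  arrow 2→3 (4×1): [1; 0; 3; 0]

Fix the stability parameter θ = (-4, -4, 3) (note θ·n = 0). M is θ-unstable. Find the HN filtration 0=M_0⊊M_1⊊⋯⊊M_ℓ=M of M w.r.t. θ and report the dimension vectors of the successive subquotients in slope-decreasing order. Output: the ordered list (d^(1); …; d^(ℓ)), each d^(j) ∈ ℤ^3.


Barcode: M ≅ I[1,1], I[1,3], I[3,3]^3. HN layers by μ_θ (2 steps, strictly decreasing):
  μ^(1)=3; μ^(2)=-4

((0, 0, 4); (2, 1, 0))


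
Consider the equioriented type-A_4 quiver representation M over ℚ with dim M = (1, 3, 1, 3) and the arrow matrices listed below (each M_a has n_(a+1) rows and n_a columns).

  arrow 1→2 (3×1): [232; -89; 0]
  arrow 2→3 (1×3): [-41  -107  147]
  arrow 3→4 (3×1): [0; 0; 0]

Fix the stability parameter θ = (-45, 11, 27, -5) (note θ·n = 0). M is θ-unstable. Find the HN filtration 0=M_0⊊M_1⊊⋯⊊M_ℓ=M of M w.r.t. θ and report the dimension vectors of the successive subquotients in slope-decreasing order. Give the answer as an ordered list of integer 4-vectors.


Via rank(M_{q-1}∘⋯∘M_p): M ≅ I[1,3], I[2,2]^2, I[4,4]^3.
μ_θ-semistable layers: μ^(1)=27; μ^(2)=11; μ^(3)=-5; μ^(4)=-45

((0, 0, 1, 0); (0, 3, 0, 0); (0, 0, 0, 3); (1, 0, 0, 0))


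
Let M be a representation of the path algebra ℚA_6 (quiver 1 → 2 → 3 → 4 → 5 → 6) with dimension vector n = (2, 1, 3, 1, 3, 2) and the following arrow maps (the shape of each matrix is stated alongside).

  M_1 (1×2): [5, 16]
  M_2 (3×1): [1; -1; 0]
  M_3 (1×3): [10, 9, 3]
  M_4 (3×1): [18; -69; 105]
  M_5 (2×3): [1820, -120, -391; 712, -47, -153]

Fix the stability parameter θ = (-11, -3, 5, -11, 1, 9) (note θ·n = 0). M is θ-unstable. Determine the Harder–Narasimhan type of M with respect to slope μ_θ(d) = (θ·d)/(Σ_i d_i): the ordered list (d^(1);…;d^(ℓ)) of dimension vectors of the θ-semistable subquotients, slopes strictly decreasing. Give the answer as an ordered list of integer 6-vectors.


Interval decomposition of M: I[1,1], I[1,6], I[3,3]^2, I[5,5], I[5,6].
HN type (ℓ=5): μ^(1)=9; μ^(2)=5; μ^(3)=1; μ^(4)=-3; μ^(5)=-11

((0, 0, 0, 0, 0, 2); (0, 0, 2, 0, 0, 0); (0, 0, 0, 0, 3, 0); (0, 1, 1, 1, 0, 0); (2, 0, 0, 0, 0, 0))


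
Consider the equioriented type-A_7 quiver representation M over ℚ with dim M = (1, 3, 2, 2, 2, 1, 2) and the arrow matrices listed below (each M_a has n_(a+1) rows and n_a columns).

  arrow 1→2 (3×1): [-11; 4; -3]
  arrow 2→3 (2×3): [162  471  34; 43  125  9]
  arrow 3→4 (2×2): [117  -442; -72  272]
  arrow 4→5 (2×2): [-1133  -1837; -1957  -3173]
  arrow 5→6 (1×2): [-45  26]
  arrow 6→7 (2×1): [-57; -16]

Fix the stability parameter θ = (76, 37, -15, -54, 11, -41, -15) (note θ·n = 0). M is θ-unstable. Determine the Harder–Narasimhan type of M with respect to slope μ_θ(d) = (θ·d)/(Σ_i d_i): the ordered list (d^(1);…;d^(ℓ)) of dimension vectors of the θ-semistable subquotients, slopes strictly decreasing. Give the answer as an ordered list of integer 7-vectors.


Via rank(M_{q-1}∘⋯∘M_p): M ≅ I[1,2], I[2,3], I[2,7], I[4,4], I[5,5], I[7,7].
μ_θ-semistable layers: μ^(1)=113/2; μ^(2)=11; μ^(3)=-77/6; μ^(4)=-15; μ^(5)=-54

((1, 1, 0, 0, 0, 0, 0); (0, 1, 1, 0, 1, 0, 0); (0, 1, 1, 1, 1, 1, 1); (0, 0, 0, 0, 0, 0, 1); (0, 0, 0, 1, 0, 0, 0))


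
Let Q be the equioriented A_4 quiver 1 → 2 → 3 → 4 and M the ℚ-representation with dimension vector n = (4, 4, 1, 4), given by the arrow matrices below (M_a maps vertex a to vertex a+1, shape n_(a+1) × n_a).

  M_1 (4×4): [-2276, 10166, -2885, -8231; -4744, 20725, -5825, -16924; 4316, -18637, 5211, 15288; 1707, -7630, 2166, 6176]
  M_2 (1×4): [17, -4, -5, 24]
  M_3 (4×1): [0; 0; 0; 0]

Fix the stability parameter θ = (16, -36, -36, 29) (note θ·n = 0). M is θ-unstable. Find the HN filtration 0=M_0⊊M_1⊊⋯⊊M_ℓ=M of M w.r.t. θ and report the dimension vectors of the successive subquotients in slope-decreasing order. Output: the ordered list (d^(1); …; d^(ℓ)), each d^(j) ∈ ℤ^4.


Via rank(M_{q-1}∘⋯∘M_p): M ≅ I[1,2]^3, I[1,3], I[4,4]^4.
μ_θ-semistable layers: μ^(1)=29; μ^(2)=-10; μ^(3)=-56/3

((0, 0, 0, 4); (3, 3, 0, 0); (1, 1, 1, 0))


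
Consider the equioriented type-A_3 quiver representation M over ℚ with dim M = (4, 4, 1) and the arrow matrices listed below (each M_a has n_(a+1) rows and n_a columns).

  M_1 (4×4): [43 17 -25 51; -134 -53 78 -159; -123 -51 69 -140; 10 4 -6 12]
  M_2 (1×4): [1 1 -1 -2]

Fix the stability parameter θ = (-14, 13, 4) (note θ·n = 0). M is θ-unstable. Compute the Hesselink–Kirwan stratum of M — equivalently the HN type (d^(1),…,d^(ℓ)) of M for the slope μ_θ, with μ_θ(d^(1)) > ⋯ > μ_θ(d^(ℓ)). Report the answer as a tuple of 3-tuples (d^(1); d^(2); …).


Via rank(M_{q-1}∘⋯∘M_p): M ≅ I[1,1], I[1,2]^2, I[1,3], I[2,2].
μ_θ-semistable layers: μ^(1)=13; μ^(2)=17/2; μ^(3)=-14

((0, 3, 0); (0, 1, 1); (4, 0, 0))


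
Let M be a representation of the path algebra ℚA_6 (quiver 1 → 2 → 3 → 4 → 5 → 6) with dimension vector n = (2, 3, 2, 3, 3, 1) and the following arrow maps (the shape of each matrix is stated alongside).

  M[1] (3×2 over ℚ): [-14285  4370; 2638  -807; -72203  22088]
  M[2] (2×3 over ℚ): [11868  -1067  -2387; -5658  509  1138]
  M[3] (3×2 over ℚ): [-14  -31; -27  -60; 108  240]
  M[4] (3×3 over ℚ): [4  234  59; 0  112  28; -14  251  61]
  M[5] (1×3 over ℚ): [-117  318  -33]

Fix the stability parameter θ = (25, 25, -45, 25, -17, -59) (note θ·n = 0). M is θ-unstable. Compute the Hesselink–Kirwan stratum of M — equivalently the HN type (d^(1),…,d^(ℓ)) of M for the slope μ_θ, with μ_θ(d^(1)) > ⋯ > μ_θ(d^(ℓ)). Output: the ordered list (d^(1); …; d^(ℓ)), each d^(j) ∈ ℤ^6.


Barcode: M ≅ I[1,4], I[1,6], I[2,2], I[4,5], I[5,5]. HN layers by μ_θ (5 steps, strictly decreasing):
  μ^(1)=25; μ^(2)=4; μ^(3)=5/3; μ^(4)=-23/3; μ^(5)=-17

((0, 1, 0, 1, 0, 0); (0, 0, 0, 1, 1, 0); (1, 1, 1, 0, 0, 0); (1, 1, 1, 1, 1, 1); (0, 0, 0, 0, 1, 0))


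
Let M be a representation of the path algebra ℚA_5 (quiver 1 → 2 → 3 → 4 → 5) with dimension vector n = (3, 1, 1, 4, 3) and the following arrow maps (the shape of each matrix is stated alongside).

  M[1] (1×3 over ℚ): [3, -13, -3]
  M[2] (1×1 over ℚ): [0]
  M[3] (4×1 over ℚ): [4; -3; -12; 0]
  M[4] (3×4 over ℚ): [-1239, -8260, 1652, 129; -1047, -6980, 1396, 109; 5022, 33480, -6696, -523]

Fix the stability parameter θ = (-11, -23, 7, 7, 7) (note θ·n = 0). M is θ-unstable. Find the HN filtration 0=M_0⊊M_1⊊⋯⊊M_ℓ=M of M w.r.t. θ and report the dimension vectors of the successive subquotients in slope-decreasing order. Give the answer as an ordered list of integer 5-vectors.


Barcode: M ≅ I[1,1]^2, I[1,2], I[3,4], I[4,4], I[4,5]^2, I[5,5]. HN layers by μ_θ (3 steps, strictly decreasing):
  μ^(1)=7; μ^(2)=-11; μ^(3)=-17

((0, 0, 1, 4, 3); (2, 0, 0, 0, 0); (1, 1, 0, 0, 0))


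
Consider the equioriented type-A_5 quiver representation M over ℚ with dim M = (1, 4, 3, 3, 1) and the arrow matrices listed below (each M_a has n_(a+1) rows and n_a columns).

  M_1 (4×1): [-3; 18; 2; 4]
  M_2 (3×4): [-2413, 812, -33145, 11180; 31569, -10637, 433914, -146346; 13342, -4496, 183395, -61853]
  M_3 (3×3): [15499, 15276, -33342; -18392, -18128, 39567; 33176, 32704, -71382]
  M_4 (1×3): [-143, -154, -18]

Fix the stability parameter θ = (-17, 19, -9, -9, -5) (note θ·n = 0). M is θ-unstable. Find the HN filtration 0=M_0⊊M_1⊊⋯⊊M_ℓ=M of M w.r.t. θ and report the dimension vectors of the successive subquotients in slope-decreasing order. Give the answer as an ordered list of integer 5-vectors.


Barcode: M ≅ I[1,5], I[2,2], I[2,3], I[2,4], I[4,4]. HN layers by μ_θ (6 steps, strictly decreasing):
  μ^(1)=19; μ^(2)=5; μ^(3)=1/3; μ^(4)=-1; μ^(5)=-9; μ^(6)=-17

((0, 1, 0, 0, 0); (0, 1, 1, 0, 0); (0, 1, 1, 1, 0); (0, 1, 1, 1, 1); (0, 0, 0, 1, 0); (1, 0, 0, 0, 0))


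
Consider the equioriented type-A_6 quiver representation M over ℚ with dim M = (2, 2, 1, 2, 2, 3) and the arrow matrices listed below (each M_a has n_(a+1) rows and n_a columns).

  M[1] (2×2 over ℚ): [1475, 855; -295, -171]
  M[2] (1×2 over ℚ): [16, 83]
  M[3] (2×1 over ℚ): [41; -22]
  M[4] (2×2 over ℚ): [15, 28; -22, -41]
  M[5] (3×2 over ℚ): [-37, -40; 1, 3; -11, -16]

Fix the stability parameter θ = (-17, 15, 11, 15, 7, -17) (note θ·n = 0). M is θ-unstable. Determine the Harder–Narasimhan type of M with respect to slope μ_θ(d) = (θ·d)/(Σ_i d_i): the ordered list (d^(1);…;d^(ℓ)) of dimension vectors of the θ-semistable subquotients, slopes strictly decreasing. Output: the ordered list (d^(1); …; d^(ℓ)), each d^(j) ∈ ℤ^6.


Barcode: M ≅ I[1,1], I[1,6], I[2,2], I[4,6], I[6,6]. HN layers by μ_θ (4 steps, strictly decreasing):
  μ^(1)=15; μ^(2)=31/5; μ^(3)=5/3; μ^(4)=-17

((0, 1, 0, 0, 0, 0); (0, 1, 1, 1, 1, 1); (0, 0, 0, 1, 1, 1); (2, 0, 0, 0, 0, 1))


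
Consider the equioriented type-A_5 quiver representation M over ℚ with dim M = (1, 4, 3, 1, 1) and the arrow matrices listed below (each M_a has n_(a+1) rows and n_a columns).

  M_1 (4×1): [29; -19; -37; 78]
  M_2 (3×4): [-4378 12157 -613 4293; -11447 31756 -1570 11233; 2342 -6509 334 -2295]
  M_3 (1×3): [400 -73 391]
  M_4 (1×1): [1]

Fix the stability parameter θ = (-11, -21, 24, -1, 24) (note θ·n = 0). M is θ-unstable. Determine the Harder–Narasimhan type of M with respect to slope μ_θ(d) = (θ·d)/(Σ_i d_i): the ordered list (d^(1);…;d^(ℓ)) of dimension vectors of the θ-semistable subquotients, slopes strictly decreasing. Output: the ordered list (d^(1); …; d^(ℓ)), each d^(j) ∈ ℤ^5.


Barcode: M ≅ I[1,5], I[2,2], I[2,3]^2. HN layers by μ_θ (4 steps, strictly decreasing):
  μ^(1)=24; μ^(2)=23/2; μ^(3)=-16; μ^(4)=-21

((0, 0, 2, 0, 1); (0, 0, 1, 1, 0); (1, 1, 0, 0, 0); (0, 3, 0, 0, 0))


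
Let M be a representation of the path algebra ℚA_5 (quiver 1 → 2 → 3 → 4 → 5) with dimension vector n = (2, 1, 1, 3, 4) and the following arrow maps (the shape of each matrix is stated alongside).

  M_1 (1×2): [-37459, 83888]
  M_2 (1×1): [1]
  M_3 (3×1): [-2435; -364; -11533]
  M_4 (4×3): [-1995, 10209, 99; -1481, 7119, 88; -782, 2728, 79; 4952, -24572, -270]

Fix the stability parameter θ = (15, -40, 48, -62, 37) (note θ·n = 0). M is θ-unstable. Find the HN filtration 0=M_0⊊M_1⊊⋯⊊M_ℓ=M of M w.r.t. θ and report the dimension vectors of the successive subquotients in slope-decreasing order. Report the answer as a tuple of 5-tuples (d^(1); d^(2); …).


Barcode: M ≅ I[1,1], I[1,5], I[4,5]^2, I[5,5]. HN layers by μ_θ (5 steps, strictly decreasing):
  μ^(1)=37; μ^(2)=15; μ^(3)=-7; μ^(4)=-25/2; μ^(5)=-62

((0, 0, 0, 0, 4); (1, 0, 0, 0, 0); (0, 0, 1, 1, 0); (1, 1, 0, 0, 0); (0, 0, 0, 2, 0))


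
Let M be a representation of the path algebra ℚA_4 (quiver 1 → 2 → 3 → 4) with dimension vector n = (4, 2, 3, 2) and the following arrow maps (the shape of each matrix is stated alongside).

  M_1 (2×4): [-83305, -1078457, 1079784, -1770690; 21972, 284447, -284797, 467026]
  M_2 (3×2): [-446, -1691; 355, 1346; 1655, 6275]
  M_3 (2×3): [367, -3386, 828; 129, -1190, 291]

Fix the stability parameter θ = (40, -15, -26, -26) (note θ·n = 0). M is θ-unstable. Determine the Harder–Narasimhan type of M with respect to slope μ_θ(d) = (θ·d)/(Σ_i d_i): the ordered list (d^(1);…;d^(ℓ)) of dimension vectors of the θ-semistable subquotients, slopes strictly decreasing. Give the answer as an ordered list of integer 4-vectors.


Interval decomposition of M: I[1,1]^2, I[1,4]^2, I[3,3].
HN type (ℓ=3): μ^(1)=40; μ^(2)=-27/4; μ^(3)=-26

((2, 0, 0, 0); (2, 2, 2, 2); (0, 0, 1, 0))


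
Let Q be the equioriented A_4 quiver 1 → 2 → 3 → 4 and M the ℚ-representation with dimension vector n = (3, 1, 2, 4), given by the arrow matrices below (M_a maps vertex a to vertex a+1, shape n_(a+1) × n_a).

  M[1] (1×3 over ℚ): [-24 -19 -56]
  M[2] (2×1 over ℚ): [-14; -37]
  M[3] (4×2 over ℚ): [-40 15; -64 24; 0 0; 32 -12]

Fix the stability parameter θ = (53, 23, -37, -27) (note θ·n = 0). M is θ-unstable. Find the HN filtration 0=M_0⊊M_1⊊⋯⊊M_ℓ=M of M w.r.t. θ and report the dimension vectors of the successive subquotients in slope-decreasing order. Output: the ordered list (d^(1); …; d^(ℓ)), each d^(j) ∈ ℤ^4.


Barcode: M ≅ I[1,1]^2, I[1,4], I[3,3], I[4,4]^3. HN layers by μ_θ (4 steps, strictly decreasing):
  μ^(1)=53; μ^(2)=3; μ^(3)=-27; μ^(4)=-37

((2, 0, 0, 0); (1, 1, 1, 1); (0, 0, 0, 3); (0, 0, 1, 0))


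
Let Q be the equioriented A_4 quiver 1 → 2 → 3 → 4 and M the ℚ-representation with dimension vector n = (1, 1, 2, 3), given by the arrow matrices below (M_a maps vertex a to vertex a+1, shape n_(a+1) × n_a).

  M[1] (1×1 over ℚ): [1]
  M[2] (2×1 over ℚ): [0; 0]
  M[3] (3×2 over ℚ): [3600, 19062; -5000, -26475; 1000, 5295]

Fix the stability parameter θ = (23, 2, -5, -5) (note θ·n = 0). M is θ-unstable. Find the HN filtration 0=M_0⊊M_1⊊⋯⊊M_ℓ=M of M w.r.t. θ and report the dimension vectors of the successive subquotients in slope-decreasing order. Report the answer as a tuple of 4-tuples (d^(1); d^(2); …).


Interval decomposition of M: I[1,2], I[3,3], I[3,4], I[4,4]^2.
HN type (ℓ=2): μ^(1)=25/2; μ^(2)=-5

((1, 1, 0, 0); (0, 0, 2, 3))


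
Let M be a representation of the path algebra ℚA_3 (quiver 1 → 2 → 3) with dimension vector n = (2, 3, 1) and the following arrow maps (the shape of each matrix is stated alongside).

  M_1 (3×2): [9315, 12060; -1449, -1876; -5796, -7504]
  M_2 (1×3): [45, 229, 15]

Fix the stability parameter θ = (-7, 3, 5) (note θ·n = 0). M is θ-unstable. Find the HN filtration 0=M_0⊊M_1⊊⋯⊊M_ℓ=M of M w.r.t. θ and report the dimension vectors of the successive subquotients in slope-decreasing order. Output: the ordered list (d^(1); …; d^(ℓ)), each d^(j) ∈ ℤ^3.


Interval decomposition of M: I[1,1], I[1,3], I[2,2]^2.
HN type (ℓ=3): μ^(1)=5; μ^(2)=3; μ^(3)=-7

((0, 0, 1); (0, 3, 0); (2, 0, 0))


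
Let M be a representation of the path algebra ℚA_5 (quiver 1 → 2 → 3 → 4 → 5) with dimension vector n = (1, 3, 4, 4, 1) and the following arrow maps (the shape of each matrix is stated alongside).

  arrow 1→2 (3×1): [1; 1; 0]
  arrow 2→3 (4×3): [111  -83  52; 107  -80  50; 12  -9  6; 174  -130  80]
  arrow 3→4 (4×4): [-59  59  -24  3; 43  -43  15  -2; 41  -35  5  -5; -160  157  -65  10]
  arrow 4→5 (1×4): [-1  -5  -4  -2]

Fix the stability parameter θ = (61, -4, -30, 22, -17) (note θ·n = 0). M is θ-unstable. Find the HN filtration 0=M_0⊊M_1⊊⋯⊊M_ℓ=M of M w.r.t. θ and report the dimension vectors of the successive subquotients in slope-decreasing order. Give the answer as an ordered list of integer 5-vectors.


Barcode: M ≅ I[1,5], I[2,2], I[2,4], I[3,4]^2. HN layers by μ_θ (5 steps, strictly decreasing):
  μ^(1)=22; μ^(2)=32/5; μ^(3)=-4; μ^(4)=-17; μ^(5)=-30

((0, 0, 0, 3, 0); (1, 1, 1, 1, 1); (0, 1, 0, 0, 0); (0, 1, 1, 0, 0); (0, 0, 2, 0, 0))


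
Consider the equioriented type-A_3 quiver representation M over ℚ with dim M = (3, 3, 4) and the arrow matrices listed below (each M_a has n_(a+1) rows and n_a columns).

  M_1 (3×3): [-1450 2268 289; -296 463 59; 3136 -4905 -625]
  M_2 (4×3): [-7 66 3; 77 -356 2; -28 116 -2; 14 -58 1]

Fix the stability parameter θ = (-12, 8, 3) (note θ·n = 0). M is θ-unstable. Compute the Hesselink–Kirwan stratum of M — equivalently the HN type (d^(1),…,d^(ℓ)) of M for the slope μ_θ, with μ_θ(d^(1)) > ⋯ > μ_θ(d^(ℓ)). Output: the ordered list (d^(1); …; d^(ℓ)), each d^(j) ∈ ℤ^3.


Via rank(M_{q-1}∘⋯∘M_p): M ≅ I[1,1], I[1,3]^2, I[2,2], I[3,3]^2.
μ_θ-semistable layers: μ^(1)=8; μ^(2)=11/2; μ^(3)=3; μ^(4)=-12

((0, 1, 0); (0, 2, 2); (0, 0, 2); (3, 0, 0))


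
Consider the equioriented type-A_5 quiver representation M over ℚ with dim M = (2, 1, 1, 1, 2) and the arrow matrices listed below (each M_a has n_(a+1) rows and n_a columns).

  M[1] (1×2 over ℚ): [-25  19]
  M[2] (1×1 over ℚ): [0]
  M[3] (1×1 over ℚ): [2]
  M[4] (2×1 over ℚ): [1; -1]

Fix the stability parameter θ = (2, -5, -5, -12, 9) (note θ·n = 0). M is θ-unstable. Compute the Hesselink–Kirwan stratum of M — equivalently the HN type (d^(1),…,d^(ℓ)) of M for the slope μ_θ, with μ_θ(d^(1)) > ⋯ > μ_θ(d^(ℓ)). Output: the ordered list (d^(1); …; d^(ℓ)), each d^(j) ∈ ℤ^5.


Via rank(M_{q-1}∘⋯∘M_p): M ≅ I[1,1], I[1,2], I[3,5], I[5,5].
μ_θ-semistable layers: μ^(1)=9; μ^(2)=2; μ^(3)=-3/2; μ^(4)=-17/2

((0, 0, 0, 0, 2); (1, 0, 0, 0, 0); (1, 1, 0, 0, 0); (0, 0, 1, 1, 0))


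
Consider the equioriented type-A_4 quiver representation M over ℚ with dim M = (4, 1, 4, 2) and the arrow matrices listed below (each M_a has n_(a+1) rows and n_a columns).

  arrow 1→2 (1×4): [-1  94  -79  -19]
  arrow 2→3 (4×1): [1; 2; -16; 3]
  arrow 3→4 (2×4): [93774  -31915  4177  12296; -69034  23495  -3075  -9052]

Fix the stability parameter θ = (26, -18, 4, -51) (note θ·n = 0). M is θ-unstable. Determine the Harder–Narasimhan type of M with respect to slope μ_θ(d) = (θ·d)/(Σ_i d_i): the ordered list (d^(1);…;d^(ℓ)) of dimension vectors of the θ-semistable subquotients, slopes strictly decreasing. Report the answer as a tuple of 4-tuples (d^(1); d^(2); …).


Interval decomposition of M: I[1,1]^3, I[1,3], I[3,3], I[3,4]^2.
HN type (ℓ=3): μ^(1)=26; μ^(2)=4; μ^(3)=-47/2

((3, 0, 0, 0); (1, 1, 2, 0); (0, 0, 2, 2))


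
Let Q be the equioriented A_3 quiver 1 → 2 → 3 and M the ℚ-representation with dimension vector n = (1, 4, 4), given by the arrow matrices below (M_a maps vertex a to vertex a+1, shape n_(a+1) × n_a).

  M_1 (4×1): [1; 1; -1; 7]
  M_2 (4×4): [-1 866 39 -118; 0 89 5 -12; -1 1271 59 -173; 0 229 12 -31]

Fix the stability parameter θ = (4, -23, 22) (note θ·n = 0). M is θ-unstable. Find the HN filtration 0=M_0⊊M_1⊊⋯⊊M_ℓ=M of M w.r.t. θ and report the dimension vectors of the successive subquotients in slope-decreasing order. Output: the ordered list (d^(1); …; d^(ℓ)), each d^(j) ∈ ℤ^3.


Via rank(M_{q-1}∘⋯∘M_p): M ≅ I[1,2], I[2,3]^3, I[3,3].
μ_θ-semistable layers: μ^(1)=22; μ^(2)=-19/2; μ^(3)=-23

((0, 0, 4); (1, 1, 0); (0, 3, 0))


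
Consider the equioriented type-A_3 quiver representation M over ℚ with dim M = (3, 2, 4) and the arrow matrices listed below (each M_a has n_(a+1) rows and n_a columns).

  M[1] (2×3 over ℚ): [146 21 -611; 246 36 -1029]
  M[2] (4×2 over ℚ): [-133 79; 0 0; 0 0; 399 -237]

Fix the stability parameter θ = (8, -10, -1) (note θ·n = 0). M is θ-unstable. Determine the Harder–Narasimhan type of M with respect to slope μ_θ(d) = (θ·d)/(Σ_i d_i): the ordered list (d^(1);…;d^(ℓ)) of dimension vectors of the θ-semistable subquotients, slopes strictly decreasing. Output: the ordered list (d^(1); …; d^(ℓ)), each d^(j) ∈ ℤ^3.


Via rank(M_{q-1}∘⋯∘M_p): M ≅ I[1,1], I[1,2], I[1,3], I[3,3]^3.
μ_θ-semistable layers: μ^(1)=8; μ^(2)=-1

((1, 0, 0); (2, 2, 4))


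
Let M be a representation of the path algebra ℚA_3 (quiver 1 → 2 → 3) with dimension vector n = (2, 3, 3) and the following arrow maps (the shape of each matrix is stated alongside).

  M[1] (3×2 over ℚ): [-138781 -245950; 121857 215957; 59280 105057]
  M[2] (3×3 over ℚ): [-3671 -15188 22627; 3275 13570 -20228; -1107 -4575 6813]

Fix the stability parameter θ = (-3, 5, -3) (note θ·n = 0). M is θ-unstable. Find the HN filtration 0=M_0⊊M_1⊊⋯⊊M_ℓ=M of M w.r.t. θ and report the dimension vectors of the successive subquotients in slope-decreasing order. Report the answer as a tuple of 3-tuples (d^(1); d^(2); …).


Via rank(M_{q-1}∘⋯∘M_p): M ≅ I[1,3]^2, I[2,3].
μ_θ-semistable layers: μ^(1)=1; μ^(2)=-3

((0, 3, 3); (2, 0, 0))


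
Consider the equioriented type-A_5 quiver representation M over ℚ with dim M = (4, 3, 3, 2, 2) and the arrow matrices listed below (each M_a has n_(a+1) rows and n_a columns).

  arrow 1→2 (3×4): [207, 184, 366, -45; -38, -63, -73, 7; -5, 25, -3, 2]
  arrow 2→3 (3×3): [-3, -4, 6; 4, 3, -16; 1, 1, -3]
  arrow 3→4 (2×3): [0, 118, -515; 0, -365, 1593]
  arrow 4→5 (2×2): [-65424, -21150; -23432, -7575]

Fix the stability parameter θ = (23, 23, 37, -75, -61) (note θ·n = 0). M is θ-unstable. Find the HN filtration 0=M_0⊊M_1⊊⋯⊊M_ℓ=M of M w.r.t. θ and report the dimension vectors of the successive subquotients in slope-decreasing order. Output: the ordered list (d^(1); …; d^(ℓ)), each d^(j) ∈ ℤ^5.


Barcode: M ≅ I[1,1], I[1,3], I[1,4], I[1,5], I[5,5]. HN layers by μ_θ (5 steps, strictly decreasing):
  μ^(1)=37; μ^(2)=23; μ^(3)=2; μ^(4)=-53/5; μ^(5)=-61

((0, 0, 1, 0, 0); (2, 1, 0, 0, 0); (1, 1, 1, 1, 0); (1, 1, 1, 1, 1); (0, 0, 0, 0, 1))
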